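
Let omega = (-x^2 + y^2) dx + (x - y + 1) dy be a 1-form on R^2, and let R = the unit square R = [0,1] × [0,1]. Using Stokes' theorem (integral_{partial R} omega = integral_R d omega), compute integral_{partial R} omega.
integral_(partial R) omega = 0

Stokes: integral_partial_R omega = integral_R d omega with d omega = (∂Q/∂x - ∂P/∂y) dx ∧ dy.
  ∂Q/∂x = 1
  ∂P/∂y = 2*y
  integrand = ∂Q/∂x - ∂P/∂y = 1 - 2*y.
Integrating over R: integral_0^1 integral_0^1 (1 - 2*y) dx dy = 0.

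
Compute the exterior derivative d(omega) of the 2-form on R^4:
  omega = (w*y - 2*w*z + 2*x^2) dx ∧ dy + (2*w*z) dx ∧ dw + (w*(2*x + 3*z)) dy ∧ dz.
d(omega) = (y - 2*z) dx ∧ dy ∧ dw + (-2*w) dx ∧ dz ∧ dw + (2*x + 3*z) dy ∧ dz ∧ dw

For a 2-form omega = sum_{i<j} g_{ij} dx_i ∧ dx_j, the exterior derivative is
  d(omega) = sum_{i<j} d(g_{ij}) ∧ dx_i ∧ dx_j = sum_{i<j, k} (∂g_{ij}/∂x_k) dx_k ∧ dx_i ∧ dx_j.
Expand each term, using dx_k ∧ dx_i ∧ dx_j = sgn(permutation) dx_{(a)} ∧ dx_{(b)} ∧ dx_{(c)} with (a < b < c) sorted:
  d(w*y - 2*w*z + 2*x^2) includes (∂/∂z)(w*y - 2*w*z + 2*x^2) dz = (-2*w) dz, which multiplied by dx ∧ dy gives (-2*w) dx ∧ dy ∧ dz
  d(w*y - 2*w*z + 2*x^2) includes (∂/∂w)(w*y - 2*w*z + 2*x^2) dw = (y - 2*z) dw, which multiplied by dx ∧ dy gives (y - 2*z) dx ∧ dy ∧ dw
  d(2*w*z) includes (∂/∂z)(2*w*z) dz = (2*w) dz, which multiplied by dx ∧ dw gives (-2*w) dx ∧ dz ∧ dw
  d(w*(2*x + 3*z)) includes (∂/∂x)(w*(2*x + 3*z)) dx = (2*w) dx, which multiplied by dy ∧ dz gives (2*w) dx ∧ dy ∧ dz
  d(w*(2*x + 3*z)) includes (∂/∂w)(w*(2*x + 3*z)) dw = (2*x + 3*z) dw, which multiplied by dy ∧ dz gives (2*x + 3*z) dy ∧ dz ∧ dw
Collecting like 3-forms: d(omega) = (y - 2*z) dx ∧ dy ∧ dw + (-2*w) dx ∧ dz ∧ dw + (2*x + 3*z) dy ∧ dz ∧ dw.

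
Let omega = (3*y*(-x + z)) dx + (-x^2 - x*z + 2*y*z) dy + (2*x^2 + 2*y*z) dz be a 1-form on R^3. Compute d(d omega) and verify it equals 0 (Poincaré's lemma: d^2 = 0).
d(d omega) = 0

Step 1: d omega = sum_{i<j} (∂f_j/∂x_i - ∂f_i/∂x_j) dx_i ∧ dx_j:
  coeff of dx ∧ dy: x - 4*z
  coeff of dx ∧ dz: 4*x - 3*y
  coeff of dy ∧ dz: x - 2*y + 2*z
Step 2: Apply d again to each 2-form coefficient. The only possible 3-form in R^3 is dx ∧ dy ∧ dz, with coefficient
  ∂(coeff of dy∧dz)/∂x - ∂(coeff of dx∧dz)/∂y + ∂(coeff of dx∧dy)/∂z
  = ∂/∂x (x - 2*y + 2*z) - ∂/∂y (4*x - 3*y) + ∂/∂z (x - 4*z).
Each of these terms simplifies to sums of mixed partials that cancel in pairs. The result is 0 (by equality of mixed partials for smooth functions — Schwarz / Clairaut).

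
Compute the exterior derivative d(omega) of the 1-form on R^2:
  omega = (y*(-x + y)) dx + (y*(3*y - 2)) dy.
d(omega) = (x - 2*y) dx ∧ dy

For a 1-form omega = sum_i f_i dx_i, the exterior derivative is
  d(omega) = sum_{i < j} (∂f_j/∂x_i - ∂f_i/∂x_j) dx_i ∧ dx_j.
  coefficient of dx ∧ dy: ∂f_2/∂x - ∂f_1/∂y = ∂(y*(3*y - 2))/∂x - ∂(y*(-x + y))/∂y = x - 2*y
Assembling: d(omega) = (x - 2*y) dx ∧ dy.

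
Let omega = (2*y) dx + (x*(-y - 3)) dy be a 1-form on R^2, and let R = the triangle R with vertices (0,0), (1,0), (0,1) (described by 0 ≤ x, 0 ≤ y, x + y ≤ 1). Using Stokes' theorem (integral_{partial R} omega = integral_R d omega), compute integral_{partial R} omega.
integral_(partial R) omega = -8/3

Stokes: integral_partial_R omega = integral_R d omega with d omega = (∂Q/∂x - ∂P/∂y) dx ∧ dy.
  ∂Q/∂x = -y - 3
  ∂P/∂y = 2
  integrand = ∂Q/∂x - ∂P/∂y = -y - 5.
Integrating over R: integral_0^1 integral_0^{1-x} (-y - 5) dy dx = -8/3.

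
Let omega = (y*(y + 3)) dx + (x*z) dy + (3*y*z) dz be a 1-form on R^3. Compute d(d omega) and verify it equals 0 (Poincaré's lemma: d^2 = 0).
d(d omega) = 0

Step 1: d omega = sum_{i<j} (∂f_j/∂x_i - ∂f_i/∂x_j) dx_i ∧ dx_j:
  coeff of dx ∧ dy: -2*y + z - 3
  coeff of dx ∧ dz: 0
  coeff of dy ∧ dz: -x + 3*z
Step 2: Apply d again to each 2-form coefficient. The only possible 3-form in R^3 is dx ∧ dy ∧ dz, with coefficient
  ∂(coeff of dy∧dz)/∂x - ∂(coeff of dx∧dz)/∂y + ∂(coeff of dx∧dy)/∂z
  = ∂/∂x (-x + 3*z) - ∂/∂y (0) + ∂/∂z (-2*y + z - 3).
Each of these terms simplifies to sums of mixed partials that cancel in pairs. The result is 0 (by equality of mixed partials for smooth functions — Schwarz / Clairaut).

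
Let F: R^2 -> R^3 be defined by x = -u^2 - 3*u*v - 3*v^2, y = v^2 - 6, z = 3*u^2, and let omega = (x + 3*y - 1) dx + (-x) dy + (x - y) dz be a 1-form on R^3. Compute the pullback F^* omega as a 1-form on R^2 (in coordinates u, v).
F^* omega = (-4*u^3 - 9*u^2*v - 15*u*v^2 + 74*u + 57*v) du + (3*u^3 + 17*u^2*v + 24*u*v^2 + 57*u + 6*v^3 + 114*v) dv

Using F^*(f dg) = (f ∘ F) d(g ∘ F), substitute each coordinate x_i by F_i(u, v) in f_i, and replace dx_i by d F_i = (∂F_i/∂u) du + (∂F_i/∂v) dv.
  For the x component: f_1(F) = -u^2 - 3*u*v - 19; d F_1 = (-2*u - 3*v) du + (-3*u - 6*v) dv
  For the y component: f_2(F) = u^2 + 3*u*v + 3*v^2; d F_2 = (0) du + (2*v) dv
  For the z component: f_3(F) = -u^2 - 3*u*v - 4*v^2 + 6; d F_3 = (6*u) du + (0) dv
Combining and collecting du, dv coefficients:
  coeff of du: -4*u^3 - 9*u^2*v - 15*u*v^2 + 74*u + 57*v
  coeff of dv: 3*u^3 + 17*u^2*v + 24*u*v^2 + 57*u + 6*v^3 + 114*v
F^* omega = (-4*u^3 - 9*u^2*v - 15*u*v^2 + 74*u + 57*v) du + (3*u^3 + 17*u^2*v + 24*u*v^2 + 57*u + 6*v^3 + 114*v) dv.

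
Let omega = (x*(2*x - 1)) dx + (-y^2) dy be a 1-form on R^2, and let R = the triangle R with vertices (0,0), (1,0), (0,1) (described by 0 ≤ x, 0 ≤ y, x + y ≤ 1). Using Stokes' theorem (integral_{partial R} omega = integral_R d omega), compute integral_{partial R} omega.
integral_(partial R) omega = 0

Stokes: integral_partial_R omega = integral_R d omega with d omega = (∂Q/∂x - ∂P/∂y) dx ∧ dy.
  ∂Q/∂x = 0
  ∂P/∂y = 0
  integrand = ∂Q/∂x - ∂P/∂y = 0.
Integrating over R: integral_0^1 integral_0^{1-x} (0) dy dx = 0.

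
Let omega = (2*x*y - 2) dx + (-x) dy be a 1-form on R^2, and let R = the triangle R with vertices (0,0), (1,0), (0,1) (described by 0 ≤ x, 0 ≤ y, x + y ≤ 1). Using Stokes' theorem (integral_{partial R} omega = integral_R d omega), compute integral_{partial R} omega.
integral_(partial R) omega = -5/6

Stokes: integral_partial_R omega = integral_R d omega with d omega = (∂Q/∂x - ∂P/∂y) dx ∧ dy.
  ∂Q/∂x = -1
  ∂P/∂y = 2*x
  integrand = ∂Q/∂x - ∂P/∂y = -2*x - 1.
Integrating over R: integral_0^1 integral_0^{1-x} (-2*x - 1) dy dx = -5/6.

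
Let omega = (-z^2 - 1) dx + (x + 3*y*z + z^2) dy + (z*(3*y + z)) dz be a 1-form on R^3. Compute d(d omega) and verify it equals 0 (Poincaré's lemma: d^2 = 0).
d(d omega) = 0

Step 1: d omega = sum_{i<j} (∂f_j/∂x_i - ∂f_i/∂x_j) dx_i ∧ dx_j:
  coeff of dx ∧ dy: 1
  coeff of dx ∧ dz: 2*z
  coeff of dy ∧ dz: -3*y + z
Step 2: Apply d again to each 2-form coefficient. The only possible 3-form in R^3 is dx ∧ dy ∧ dz, with coefficient
  ∂(coeff of dy∧dz)/∂x - ∂(coeff of dx∧dz)/∂y + ∂(coeff of dx∧dy)/∂z
  = ∂/∂x (-3*y + z) - ∂/∂y (2*z) + ∂/∂z (1).
Each of these terms simplifies to sums of mixed partials that cancel in pairs. The result is 0 (by equality of mixed partials for smooth functions — Schwarz / Clairaut).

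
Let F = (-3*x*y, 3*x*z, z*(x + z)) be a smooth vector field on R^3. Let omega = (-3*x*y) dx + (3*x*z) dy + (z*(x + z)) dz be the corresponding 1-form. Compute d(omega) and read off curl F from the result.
d(omega) = (-3*x) dy ∧ dz + (-z) dz ∧ dx + (3*x + 3*z) dx ∧ dy; curl F = (-3*x, -z, 3*x + 3*z)

d omega = sum_{i<j} (∂f_j/∂x_i - ∂f_i/∂x_j) dx_i ∧ dx_j. Under the identification (dy ∧ dz, dz ∧ dx, dx ∧ dy) ↔ (e_x, e_y, e_z), the coefficients are exactly the components of curl F. Compute:
  ∂R/∂y - ∂Q/∂z = (0) - (3*x) = -3*x
  ∂P/∂z - ∂R/∂x = (0) - (z) = -z
  ∂Q/∂x - ∂P/∂y = (3*z) - (-3*x) = 3*x + 3*z.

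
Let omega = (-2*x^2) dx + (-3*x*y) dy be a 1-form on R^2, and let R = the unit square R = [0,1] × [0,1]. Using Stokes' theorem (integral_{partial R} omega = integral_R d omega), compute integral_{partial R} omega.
integral_(partial R) omega = -3/2

Stokes: integral_partial_R omega = integral_R d omega with d omega = (∂Q/∂x - ∂P/∂y) dx ∧ dy.
  ∂Q/∂x = -3*y
  ∂P/∂y = 0
  integrand = ∂Q/∂x - ∂P/∂y = -3*y.
Integrating over R: integral_0^1 integral_0^1 (-3*y) dx dy = -3/2.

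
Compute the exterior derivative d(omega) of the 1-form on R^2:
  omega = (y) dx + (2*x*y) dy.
d(omega) = (2*y - 1) dx ∧ dy

For a 1-form omega = sum_i f_i dx_i, the exterior derivative is
  d(omega) = sum_{i < j} (∂f_j/∂x_i - ∂f_i/∂x_j) dx_i ∧ dx_j.
  coefficient of dx ∧ dy: ∂f_2/∂x - ∂f_1/∂y = ∂(2*x*y)/∂x - ∂(y)/∂y = 2*y - 1
Assembling: d(omega) = (2*y - 1) dx ∧ dy.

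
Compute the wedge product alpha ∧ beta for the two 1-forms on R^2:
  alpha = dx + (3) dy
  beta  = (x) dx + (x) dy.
alpha ∧ beta = (-2*x) dx ∧ dy

Distribute the wedge, using dx_i ∧ dx_j = -dx_j ∧ dx_i and dx_i ∧ dx_i = 0. For each pair (i, j) with i < j, the coefficient of dx_i ∧ dx_j in alpha ∧ beta is (alpha_i * beta_j - alpha_j * beta_i). Collecting: alpha ∧ beta = (-2*x) dx ∧ dy.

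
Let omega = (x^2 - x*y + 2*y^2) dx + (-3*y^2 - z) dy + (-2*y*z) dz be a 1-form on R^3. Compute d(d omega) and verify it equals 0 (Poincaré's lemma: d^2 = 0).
d(d omega) = 0

Step 1: d omega = sum_{i<j} (∂f_j/∂x_i - ∂f_i/∂x_j) dx_i ∧ dx_j:
  coeff of dx ∧ dy: x - 4*y
  coeff of dx ∧ dz: 0
  coeff of dy ∧ dz: 1 - 2*z
Step 2: Apply d again to each 2-form coefficient. The only possible 3-form in R^3 is dx ∧ dy ∧ dz, with coefficient
  ∂(coeff of dy∧dz)/∂x - ∂(coeff of dx∧dz)/∂y + ∂(coeff of dx∧dy)/∂z
  = ∂/∂x (1 - 2*z) - ∂/∂y (0) + ∂/∂z (x - 4*y).
Each of these terms simplifies to sums of mixed partials that cancel in pairs. The result is 0 (by equality of mixed partials for smooth functions — Schwarz / Clairaut).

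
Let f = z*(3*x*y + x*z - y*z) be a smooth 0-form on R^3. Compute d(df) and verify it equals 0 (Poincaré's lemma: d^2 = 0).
d(df) = 0

Step 1: df = sum_i (∂f/∂x_i) dx_i = (z*(3*y + z)) dx + (z*(3*x - z)) dy + (3*x*y + 2*x*z - 2*y*z) dz.
Step 2: Apply d again. Using the 1-form formula, the coefficient of dx ∧ dy in d(df) is ∂^2 f/∂x ∂y - ∂^2 f/∂y ∂x = (3*z) - (3*z) = 0 (equality of mixed partials for smooth f).
Similarly for dx ∧ dz and dy ∧ dz — all coefficients vanish. So d(df) = 0.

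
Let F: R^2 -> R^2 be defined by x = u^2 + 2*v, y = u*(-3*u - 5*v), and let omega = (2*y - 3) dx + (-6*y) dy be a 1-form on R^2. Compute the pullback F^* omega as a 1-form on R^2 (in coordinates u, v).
F^* omega = (2*u*(-60*u^2 - 145*u*v - 75*v^2 - 3)) du + (-90*u^3 - 150*u^2*v - 12*u^2 - 20*u*v - 6) dv

Using F^*(f dg) = (f ∘ F) d(g ∘ F), substitute each coordinate x_i by F_i(u, v) in f_i, and replace dx_i by d F_i = (∂F_i/∂u) du + (∂F_i/∂v) dv.
  For the x component: f_1(F) = -6*u^2 - 10*u*v - 3; d F_1 = (2*u) du + (2) dv
  For the y component: f_2(F) = 6*u*(3*u + 5*v); d F_2 = (-6*u - 5*v) du + (-5*u) dv
Combining and collecting du, dv coefficients:
  coeff of du: 2*u*(-60*u^2 - 145*u*v - 75*v^2 - 3)
  coeff of dv: -90*u^3 - 150*u^2*v - 12*u^2 - 20*u*v - 6
F^* omega = (2*u*(-60*u^2 - 145*u*v - 75*v^2 - 3)) du + (-90*u^3 - 150*u^2*v - 12*u^2 - 20*u*v - 6) dv.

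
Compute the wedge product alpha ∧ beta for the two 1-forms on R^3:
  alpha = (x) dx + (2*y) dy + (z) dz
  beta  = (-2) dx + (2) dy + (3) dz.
alpha ∧ beta = (2*x + 4*y) dx ∧ dy + (3*x + 2*z) dx ∧ dz + (6*y - 2*z) dy ∧ dz

Distribute the wedge, using dx_i ∧ dx_j = -dx_j ∧ dx_i and dx_i ∧ dx_i = 0. For each pair (i, j) with i < j, the coefficient of dx_i ∧ dx_j in alpha ∧ beta is (alpha_i * beta_j - alpha_j * beta_i). Collecting: alpha ∧ beta = (2*x + 4*y) dx ∧ dy + (3*x + 2*z) dx ∧ dz + (6*y - 2*z) dy ∧ dz.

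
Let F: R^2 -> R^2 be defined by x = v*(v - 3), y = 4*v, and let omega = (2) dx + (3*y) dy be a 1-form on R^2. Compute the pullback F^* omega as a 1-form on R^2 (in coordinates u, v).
F^* omega = (52*v - 6) dv

Using F^*(f dg) = (f ∘ F) d(g ∘ F), substitute each coordinate x_i by F_i(u, v) in f_i, and replace dx_i by d F_i = (∂F_i/∂u) du + (∂F_i/∂v) dv.
  For the x component: f_1(F) = 2; d F_1 = (0) du + (2*v - 3) dv
  For the y component: f_2(F) = 12*v; d F_2 = (0) du + (4) dv
Combining and collecting du, dv coefficients:
  coeff of du: 0
  coeff of dv: 52*v - 6
F^* omega = (52*v - 6) dv.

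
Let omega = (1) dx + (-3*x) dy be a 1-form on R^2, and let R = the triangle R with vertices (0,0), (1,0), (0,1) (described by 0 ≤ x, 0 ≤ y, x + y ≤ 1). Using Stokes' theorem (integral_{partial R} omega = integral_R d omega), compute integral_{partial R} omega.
integral_(partial R) omega = -3/2

Stokes: integral_partial_R omega = integral_R d omega with d omega = (∂Q/∂x - ∂P/∂y) dx ∧ dy.
  ∂Q/∂x = -3
  ∂P/∂y = 0
  integrand = ∂Q/∂x - ∂P/∂y = -3.
Integrating over R: integral_0^1 integral_0^{1-x} (-3) dy dx = -3/2.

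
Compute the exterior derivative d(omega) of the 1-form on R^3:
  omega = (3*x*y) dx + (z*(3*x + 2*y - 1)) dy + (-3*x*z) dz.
d(omega) = (-3*x + 3*z) dx ∧ dy + (-3*z) dx ∧ dz + (-3*x - 2*y + 1) dy ∧ dz

For a 1-form omega = sum_i f_i dx_i, the exterior derivative is
  d(omega) = sum_{i < j} (∂f_j/∂x_i - ∂f_i/∂x_j) dx_i ∧ dx_j.
  coefficient of dx ∧ dy: ∂f_2/∂x - ∂f_1/∂y = ∂(z*(3*x + 2*y - 1))/∂x - ∂(3*x*y)/∂y = -3*x + 3*z
  coefficient of dx ∧ dz: ∂f_3/∂x - ∂f_1/∂z = ∂(-3*x*z)/∂x - ∂(3*x*y)/∂z = -3*z
  coefficient of dy ∧ dz: ∂f_3/∂y - ∂f_2/∂z = ∂(-3*x*z)/∂y - ∂(z*(3*x + 2*y - 1))/∂z = -3*x - 2*y + 1
Assembling: d(omega) = (-3*x + 3*z) dx ∧ dy + (-3*z) dx ∧ dz + (-3*x - 2*y + 1) dy ∧ dz.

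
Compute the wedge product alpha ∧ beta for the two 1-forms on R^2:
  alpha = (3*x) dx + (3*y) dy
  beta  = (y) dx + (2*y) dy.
alpha ∧ beta = (3*y*(2*x - y)) dx ∧ dy

Distribute the wedge, using dx_i ∧ dx_j = -dx_j ∧ dx_i and dx_i ∧ dx_i = 0. For each pair (i, j) with i < j, the coefficient of dx_i ∧ dx_j in alpha ∧ beta is (alpha_i * beta_j - alpha_j * beta_i). Collecting: alpha ∧ beta = (3*y*(2*x - y)) dx ∧ dy.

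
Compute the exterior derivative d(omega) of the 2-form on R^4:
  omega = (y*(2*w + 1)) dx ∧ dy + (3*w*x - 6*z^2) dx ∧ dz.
d(omega) = (2*y) dx ∧ dy ∧ dw + (3*x) dx ∧ dz ∧ dw

For a 2-form omega = sum_{i<j} g_{ij} dx_i ∧ dx_j, the exterior derivative is
  d(omega) = sum_{i<j} d(g_{ij}) ∧ dx_i ∧ dx_j = sum_{i<j, k} (∂g_{ij}/∂x_k) dx_k ∧ dx_i ∧ dx_j.
Expand each term, using dx_k ∧ dx_i ∧ dx_j = sgn(permutation) dx_{(a)} ∧ dx_{(b)} ∧ dx_{(c)} with (a < b < c) sorted:
  d(y*(2*w + 1)) includes (∂/∂w)(y*(2*w + 1)) dw = (2*y) dw, which multiplied by dx ∧ dy gives (2*y) dx ∧ dy ∧ dw
  d(3*w*x - 6*z^2) includes (∂/∂w)(3*w*x - 6*z^2) dw = (3*x) dw, which multiplied by dx ∧ dz gives (3*x) dx ∧ dz ∧ dw
Collecting like 3-forms: d(omega) = (2*y) dx ∧ dy ∧ dw + (3*x) dx ∧ dz ∧ dw.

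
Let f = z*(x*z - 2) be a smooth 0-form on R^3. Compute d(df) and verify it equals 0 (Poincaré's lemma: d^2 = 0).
d(df) = 0

Step 1: df = sum_i (∂f/∂x_i) dx_i = (z^2) dx + (0) dy + (2*x*z - 2) dz.
Step 2: Apply d again. Using the 1-form formula, the coefficient of dx ∧ dy in d(df) is ∂^2 f/∂x ∂y - ∂^2 f/∂y ∂x = (0) - (0) = 0 (equality of mixed partials for smooth f).
Similarly for dx ∧ dz and dy ∧ dz — all coefficients vanish. So d(df) = 0.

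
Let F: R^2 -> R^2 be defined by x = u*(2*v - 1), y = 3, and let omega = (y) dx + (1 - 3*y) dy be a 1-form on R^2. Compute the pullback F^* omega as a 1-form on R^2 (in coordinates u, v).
F^* omega = (6*v - 3) du + (6*u) dv

Using F^*(f dg) = (f ∘ F) d(g ∘ F), substitute each coordinate x_i by F_i(u, v) in f_i, and replace dx_i by d F_i = (∂F_i/∂u) du + (∂F_i/∂v) dv.
  For the x component: f_1(F) = 3; d F_1 = (2*v - 1) du + (2*u) dv
  For the y component: f_2(F) = -8; d F_2 = (0) du + (0) dv
Combining and collecting du, dv coefficients:
  coeff of du: 6*v - 3
  coeff of dv: 6*u
F^* omega = (6*v - 3) du + (6*u) dv.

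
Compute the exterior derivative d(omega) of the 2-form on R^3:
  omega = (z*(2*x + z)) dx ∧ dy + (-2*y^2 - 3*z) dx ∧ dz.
d(omega) = (2*x + 4*y + 2*z) dx ∧ dy ∧ dz

For a 2-form omega = sum_{i<j} g_{ij} dx_i ∧ dx_j, the exterior derivative is
  d(omega) = sum_{i<j} d(g_{ij}) ∧ dx_i ∧ dx_j = sum_{i<j, k} (∂g_{ij}/∂x_k) dx_k ∧ dx_i ∧ dx_j.
Expand each term, using dx_k ∧ dx_i ∧ dx_j = sgn(permutation) dx_{(a)} ∧ dx_{(b)} ∧ dx_{(c)} with (a < b < c) sorted:
  d(z*(2*x + z)) includes (∂/∂z)(z*(2*x + z)) dz = (2*x + 2*z) dz, which multiplied by dx ∧ dy gives (2*x + 2*z) dx ∧ dy ∧ dz
  d(-2*y^2 - 3*z) includes (∂/∂y)(-2*y^2 - 3*z) dy = (-4*y) dy, which multiplied by dx ∧ dz gives (4*y) dx ∧ dy ∧ dz
Collecting like 3-forms: d(omega) = (2*x + 4*y + 2*z) dx ∧ dy ∧ dz.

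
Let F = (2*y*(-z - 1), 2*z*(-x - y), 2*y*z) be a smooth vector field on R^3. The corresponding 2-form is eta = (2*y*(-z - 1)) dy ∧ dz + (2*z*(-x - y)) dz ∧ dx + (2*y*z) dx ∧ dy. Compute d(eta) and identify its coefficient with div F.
d(eta) = (2*y - 2*z) dx ∧ dy ∧ dz; div F = 2*y - 2*z

For a 2-form in R^3 of the form above, applying d gives a 3-form with coefficient ∂P/∂x + ∂Q/∂y + ∂R/∂z:
  ∂P/∂x = 0
  ∂Q/∂y = -2*z
  ∂R/∂z = 2*y
Sum = 2*y - 2*z, which is exactly div F.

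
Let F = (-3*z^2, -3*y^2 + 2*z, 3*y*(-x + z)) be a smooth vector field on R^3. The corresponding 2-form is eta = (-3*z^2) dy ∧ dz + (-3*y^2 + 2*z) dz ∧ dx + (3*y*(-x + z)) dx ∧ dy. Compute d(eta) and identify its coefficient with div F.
d(eta) = (-3*y) dx ∧ dy ∧ dz; div F = -3*y

For a 2-form in R^3 of the form above, applying d gives a 3-form with coefficient ∂P/∂x + ∂Q/∂y + ∂R/∂z:
  ∂P/∂x = 0
  ∂Q/∂y = -6*y
  ∂R/∂z = 3*y
Sum = -3*y, which is exactly div F.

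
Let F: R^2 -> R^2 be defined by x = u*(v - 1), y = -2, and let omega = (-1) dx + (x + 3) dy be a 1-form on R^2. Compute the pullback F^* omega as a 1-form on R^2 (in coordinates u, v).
F^* omega = (1 - v) du + (-u) dv

Using F^*(f dg) = (f ∘ F) d(g ∘ F), substitute each coordinate x_i by F_i(u, v) in f_i, and replace dx_i by d F_i = (∂F_i/∂u) du + (∂F_i/∂v) dv.
  For the x component: f_1(F) = -1; d F_1 = (v - 1) du + (u) dv
  For the y component: f_2(F) = u*v - u + 3; d F_2 = (0) du + (0) dv
Combining and collecting du, dv coefficients:
  coeff of du: 1 - v
  coeff of dv: -u
F^* omega = (1 - v) du + (-u) dv.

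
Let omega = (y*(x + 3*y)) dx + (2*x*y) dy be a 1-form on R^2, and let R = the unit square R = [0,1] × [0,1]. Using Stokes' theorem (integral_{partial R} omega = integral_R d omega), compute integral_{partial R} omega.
integral_(partial R) omega = -5/2

Stokes: integral_partial_R omega = integral_R d omega with d omega = (∂Q/∂x - ∂P/∂y) dx ∧ dy.
  ∂Q/∂x = 2*y
  ∂P/∂y = x + 6*y
  integrand = ∂Q/∂x - ∂P/∂y = -x - 4*y.
Integrating over R: integral_0^1 integral_0^1 (-x - 4*y) dx dy = -5/2.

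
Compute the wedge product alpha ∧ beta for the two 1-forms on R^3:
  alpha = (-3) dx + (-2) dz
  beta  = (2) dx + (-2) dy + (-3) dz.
alpha ∧ beta = (6) dx ∧ dy + (13) dx ∧ dz + (-4) dy ∧ dz

Distribute the wedge, using dx_i ∧ dx_j = -dx_j ∧ dx_i and dx_i ∧ dx_i = 0. For each pair (i, j) with i < j, the coefficient of dx_i ∧ dx_j in alpha ∧ beta is (alpha_i * beta_j - alpha_j * beta_i). Collecting: alpha ∧ beta = (6) dx ∧ dy + (13) dx ∧ dz + (-4) dy ∧ dz.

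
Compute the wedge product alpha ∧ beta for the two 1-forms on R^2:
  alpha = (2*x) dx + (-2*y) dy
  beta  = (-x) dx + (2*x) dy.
alpha ∧ beta = (2*x*(2*x - y)) dx ∧ dy

Distribute the wedge, using dx_i ∧ dx_j = -dx_j ∧ dx_i and dx_i ∧ dx_i = 0. For each pair (i, j) with i < j, the coefficient of dx_i ∧ dx_j in alpha ∧ beta is (alpha_i * beta_j - alpha_j * beta_i). Collecting: alpha ∧ beta = (2*x*(2*x - y)) dx ∧ dy.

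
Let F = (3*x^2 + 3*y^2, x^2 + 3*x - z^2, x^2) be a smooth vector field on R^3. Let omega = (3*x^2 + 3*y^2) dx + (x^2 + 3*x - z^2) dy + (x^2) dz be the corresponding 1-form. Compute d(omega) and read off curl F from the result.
d(omega) = (2*z) dy ∧ dz + (-2*x) dz ∧ dx + (2*x - 6*y + 3) dx ∧ dy; curl F = (2*z, -2*x, 2*x - 6*y + 3)

d omega = sum_{i<j} (∂f_j/∂x_i - ∂f_i/∂x_j) dx_i ∧ dx_j. Under the identification (dy ∧ dz, dz ∧ dx, dx ∧ dy) ↔ (e_x, e_y, e_z), the coefficients are exactly the components of curl F. Compute:
  ∂R/∂y - ∂Q/∂z = (0) - (-2*z) = 2*z
  ∂P/∂z - ∂R/∂x = (0) - (2*x) = -2*x
  ∂Q/∂x - ∂P/∂y = (2*x + 3) - (6*y) = 2*x - 6*y + 3.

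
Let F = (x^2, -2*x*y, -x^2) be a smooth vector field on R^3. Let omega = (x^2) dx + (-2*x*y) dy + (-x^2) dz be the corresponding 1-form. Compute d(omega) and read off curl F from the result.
d(omega) = (0) dy ∧ dz + (2*x) dz ∧ dx + (-2*y) dx ∧ dy; curl F = (0, 2*x, -2*y)

d omega = sum_{i<j} (∂f_j/∂x_i - ∂f_i/∂x_j) dx_i ∧ dx_j. Under the identification (dy ∧ dz, dz ∧ dx, dx ∧ dy) ↔ (e_x, e_y, e_z), the coefficients are exactly the components of curl F. Compute:
  ∂R/∂y - ∂Q/∂z = (0) - (0) = 0
  ∂P/∂z - ∂R/∂x = (0) - (-2*x) = 2*x
  ∂Q/∂x - ∂P/∂y = (-2*y) - (0) = -2*y.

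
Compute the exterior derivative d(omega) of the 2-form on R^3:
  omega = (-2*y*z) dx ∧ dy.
d(omega) = (-2*y) dx ∧ dy ∧ dz

For a 2-form omega = sum_{i<j} g_{ij} dx_i ∧ dx_j, the exterior derivative is
  d(omega) = sum_{i<j} d(g_{ij}) ∧ dx_i ∧ dx_j = sum_{i<j, k} (∂g_{ij}/∂x_k) dx_k ∧ dx_i ∧ dx_j.
Expand each term, using dx_k ∧ dx_i ∧ dx_j = sgn(permutation) dx_{(a)} ∧ dx_{(b)} ∧ dx_{(c)} with (a < b < c) sorted:
  d(-2*y*z) includes (∂/∂z)(-2*y*z) dz = (-2*y) dz, which multiplied by dx ∧ dy gives (-2*y) dx ∧ dy ∧ dz
Collecting like 3-forms: d(omega) = (-2*y) dx ∧ dy ∧ dz.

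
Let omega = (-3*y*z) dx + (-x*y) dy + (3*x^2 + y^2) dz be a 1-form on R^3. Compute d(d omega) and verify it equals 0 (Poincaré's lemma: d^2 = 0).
d(d omega) = 0

Step 1: d omega = sum_{i<j} (∂f_j/∂x_i - ∂f_i/∂x_j) dx_i ∧ dx_j:
  coeff of dx ∧ dy: -y + 3*z
  coeff of dx ∧ dz: 6*x + 3*y
  coeff of dy ∧ dz: 2*y
Step 2: Apply d again to each 2-form coefficient. The only possible 3-form in R^3 is dx ∧ dy ∧ dz, with coefficient
  ∂(coeff of dy∧dz)/∂x - ∂(coeff of dx∧dz)/∂y + ∂(coeff of dx∧dy)/∂z
  = ∂/∂x (2*y) - ∂/∂y (6*x + 3*y) + ∂/∂z (-y + 3*z).
Each of these terms simplifies to sums of mixed partials that cancel in pairs. The result is 0 (by equality of mixed partials for smooth functions — Schwarz / Clairaut).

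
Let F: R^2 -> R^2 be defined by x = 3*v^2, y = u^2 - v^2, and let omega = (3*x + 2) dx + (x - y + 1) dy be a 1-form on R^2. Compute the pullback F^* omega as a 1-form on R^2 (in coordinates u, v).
F^* omega = (2*u*(-u^2 + 4*v^2 + 1)) du + (2*v*(u^2 + 23*v^2 + 5)) dv

Using F^*(f dg) = (f ∘ F) d(g ∘ F), substitute each coordinate x_i by F_i(u, v) in f_i, and replace dx_i by d F_i = (∂F_i/∂u) du + (∂F_i/∂v) dv.
  For the x component: f_1(F) = 9*v^2 + 2; d F_1 = (0) du + (6*v) dv
  For the y component: f_2(F) = -u^2 + 4*v^2 + 1; d F_2 = (2*u) du + (-2*v) dv
Combining and collecting du, dv coefficients:
  coeff of du: 2*u*(-u^2 + 4*v^2 + 1)
  coeff of dv: 2*v*(u^2 + 23*v^2 + 5)
F^* omega = (2*u*(-u^2 + 4*v^2 + 1)) du + (2*v*(u^2 + 23*v^2 + 5)) dv.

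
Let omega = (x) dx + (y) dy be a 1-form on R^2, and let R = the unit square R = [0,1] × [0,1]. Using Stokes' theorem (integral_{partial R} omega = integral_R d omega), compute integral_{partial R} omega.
integral_(partial R) omega = 0

Stokes: integral_partial_R omega = integral_R d omega with d omega = (∂Q/∂x - ∂P/∂y) dx ∧ dy.
  ∂Q/∂x = 0
  ∂P/∂y = 0
  integrand = ∂Q/∂x - ∂P/∂y = 0.
Integrating over R: integral_0^1 integral_0^1 (0) dx dy = 0.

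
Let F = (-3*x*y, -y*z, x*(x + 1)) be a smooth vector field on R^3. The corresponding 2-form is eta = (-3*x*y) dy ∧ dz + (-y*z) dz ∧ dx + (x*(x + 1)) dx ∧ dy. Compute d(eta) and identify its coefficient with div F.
d(eta) = (-3*y - z) dx ∧ dy ∧ dz; div F = -3*y - z

For a 2-form in R^3 of the form above, applying d gives a 3-form with coefficient ∂P/∂x + ∂Q/∂y + ∂R/∂z:
  ∂P/∂x = -3*y
  ∂Q/∂y = -z
  ∂R/∂z = 0
Sum = -3*y - z, which is exactly div F.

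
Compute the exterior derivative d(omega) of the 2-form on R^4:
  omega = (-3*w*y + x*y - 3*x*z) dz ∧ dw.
d(omega) = (y - 3*z) dx ∧ dz ∧ dw + (-3*w + x) dy ∧ dz ∧ dw

For a 2-form omega = sum_{i<j} g_{ij} dx_i ∧ dx_j, the exterior derivative is
  d(omega) = sum_{i<j} d(g_{ij}) ∧ dx_i ∧ dx_j = sum_{i<j, k} (∂g_{ij}/∂x_k) dx_k ∧ dx_i ∧ dx_j.
Expand each term, using dx_k ∧ dx_i ∧ dx_j = sgn(permutation) dx_{(a)} ∧ dx_{(b)} ∧ dx_{(c)} with (a < b < c) sorted:
  d(-3*w*y + x*y - 3*x*z) includes (∂/∂x)(-3*w*y + x*y - 3*x*z) dx = (y - 3*z) dx, which multiplied by dz ∧ dw gives (y - 3*z) dx ∧ dz ∧ dw
  d(-3*w*y + x*y - 3*x*z) includes (∂/∂y)(-3*w*y + x*y - 3*x*z) dy = (-3*w + x) dy, which multiplied by dz ∧ dw gives (-3*w + x) dy ∧ dz ∧ dw
Collecting like 3-forms: d(omega) = (y - 3*z) dx ∧ dz ∧ dw + (-3*w + x) dy ∧ dz ∧ dw.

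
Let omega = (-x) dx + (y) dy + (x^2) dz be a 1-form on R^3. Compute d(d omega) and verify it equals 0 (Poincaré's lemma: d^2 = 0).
d(d omega) = 0

Step 1: d omega = sum_{i<j} (∂f_j/∂x_i - ∂f_i/∂x_j) dx_i ∧ dx_j:
  coeff of dx ∧ dy: 0
  coeff of dx ∧ dz: 2*x
  coeff of dy ∧ dz: 0
Step 2: Apply d again to each 2-form coefficient. The only possible 3-form in R^3 is dx ∧ dy ∧ dz, with coefficient
  ∂(coeff of dy∧dz)/∂x - ∂(coeff of dx∧dz)/∂y + ∂(coeff of dx∧dy)/∂z
  = ∂/∂x (0) - ∂/∂y (2*x) + ∂/∂z (0).
Each of these terms simplifies to sums of mixed partials that cancel in pairs. The result is 0 (by equality of mixed partials for smooth functions — Schwarz / Clairaut).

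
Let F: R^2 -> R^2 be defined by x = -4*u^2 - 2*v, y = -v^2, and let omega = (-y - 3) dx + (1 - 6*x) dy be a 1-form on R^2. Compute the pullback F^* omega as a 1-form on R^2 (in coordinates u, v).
F^* omega = (8*u*(3 - v^2)) du + (-48*u^2*v - 26*v^2 - 2*v + 6) dv

Using F^*(f dg) = (f ∘ F) d(g ∘ F), substitute each coordinate x_i by F_i(u, v) in f_i, and replace dx_i by d F_i = (∂F_i/∂u) du + (∂F_i/∂v) dv.
  For the x component: f_1(F) = v^2 - 3; d F_1 = (-8*u) du + (-2) dv
  For the y component: f_2(F) = 24*u^2 + 12*v + 1; d F_2 = (0) du + (-2*v) dv
Combining and collecting du, dv coefficients:
  coeff of du: 8*u*(3 - v^2)
  coeff of dv: -48*u^2*v - 26*v^2 - 2*v + 6
F^* omega = (8*u*(3 - v^2)) du + (-48*u^2*v - 26*v^2 - 2*v + 6) dv.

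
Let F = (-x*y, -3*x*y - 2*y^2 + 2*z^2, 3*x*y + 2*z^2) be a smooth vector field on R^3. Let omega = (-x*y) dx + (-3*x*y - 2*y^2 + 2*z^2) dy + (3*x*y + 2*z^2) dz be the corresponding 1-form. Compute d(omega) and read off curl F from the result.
d(omega) = (3*x - 4*z) dy ∧ dz + (-3*y) dz ∧ dx + (x - 3*y) dx ∧ dy; curl F = (3*x - 4*z, -3*y, x - 3*y)

d omega = sum_{i<j} (∂f_j/∂x_i - ∂f_i/∂x_j) dx_i ∧ dx_j. Under the identification (dy ∧ dz, dz ∧ dx, dx ∧ dy) ↔ (e_x, e_y, e_z), the coefficients are exactly the components of curl F. Compute:
  ∂R/∂y - ∂Q/∂z = (3*x) - (4*z) = 3*x - 4*z
  ∂P/∂z - ∂R/∂x = (0) - (3*y) = -3*y
  ∂Q/∂x - ∂P/∂y = (-3*y) - (-x) = x - 3*y.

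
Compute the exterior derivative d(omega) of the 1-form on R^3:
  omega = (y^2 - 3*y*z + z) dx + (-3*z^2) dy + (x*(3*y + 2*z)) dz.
d(omega) = (-2*y + 3*z) dx ∧ dy + (6*y + 2*z - 1) dx ∧ dz + (3*x + 6*z) dy ∧ dz

For a 1-form omega = sum_i f_i dx_i, the exterior derivative is
  d(omega) = sum_{i < j} (∂f_j/∂x_i - ∂f_i/∂x_j) dx_i ∧ dx_j.
  coefficient of dx ∧ dy: ∂f_2/∂x - ∂f_1/∂y = ∂(-3*z^2)/∂x - ∂(y^2 - 3*y*z + z)/∂y = -2*y + 3*z
  coefficient of dx ∧ dz: ∂f_3/∂x - ∂f_1/∂z = ∂(x*(3*y + 2*z))/∂x - ∂(y^2 - 3*y*z + z)/∂z = 6*y + 2*z - 1
  coefficient of dy ∧ dz: ∂f_3/∂y - ∂f_2/∂z = ∂(x*(3*y + 2*z))/∂y - ∂(-3*z^2)/∂z = 3*x + 6*z
Assembling: d(omega) = (-2*y + 3*z) dx ∧ dy + (6*y + 2*z - 1) dx ∧ dz + (3*x + 6*z) dy ∧ dz.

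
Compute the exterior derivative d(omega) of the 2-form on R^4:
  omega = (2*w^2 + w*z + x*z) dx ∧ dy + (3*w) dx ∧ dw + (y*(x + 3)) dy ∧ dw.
d(omega) = (w + x) dx ∧ dy ∧ dz + (4*w + y + z) dx ∧ dy ∧ dw

For a 2-form omega = sum_{i<j} g_{ij} dx_i ∧ dx_j, the exterior derivative is
  d(omega) = sum_{i<j} d(g_{ij}) ∧ dx_i ∧ dx_j = sum_{i<j, k} (∂g_{ij}/∂x_k) dx_k ∧ dx_i ∧ dx_j.
Expand each term, using dx_k ∧ dx_i ∧ dx_j = sgn(permutation) dx_{(a)} ∧ dx_{(b)} ∧ dx_{(c)} with (a < b < c) sorted:
  d(2*w^2 + w*z + x*z) includes (∂/∂z)(2*w^2 + w*z + x*z) dz = (w + x) dz, which multiplied by dx ∧ dy gives (w + x) dx ∧ dy ∧ dz
  d(2*w^2 + w*z + x*z) includes (∂/∂w)(2*w^2 + w*z + x*z) dw = (4*w + z) dw, which multiplied by dx ∧ dy gives (4*w + z) dx ∧ dy ∧ dw
  d(y*(x + 3)) includes (∂/∂x)(y*(x + 3)) dx = (y) dx, which multiplied by dy ∧ dw gives (y) dx ∧ dy ∧ dw
Collecting like 3-forms: d(omega) = (w + x) dx ∧ dy ∧ dz + (4*w + y + z) dx ∧ dy ∧ dw.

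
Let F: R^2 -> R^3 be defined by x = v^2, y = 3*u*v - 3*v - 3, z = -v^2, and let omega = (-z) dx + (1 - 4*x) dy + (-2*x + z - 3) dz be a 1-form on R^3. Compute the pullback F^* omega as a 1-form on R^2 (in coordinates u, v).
F^* omega = (-12*v^3 + 3*v) du + (-12*u*v^2 + 3*u + 8*v^3 + 12*v^2 + 6*v - 3) dv

Using F^*(f dg) = (f ∘ F) d(g ∘ F), substitute each coordinate x_i by F_i(u, v) in f_i, and replace dx_i by d F_i = (∂F_i/∂u) du + (∂F_i/∂v) dv.
  For the x component: f_1(F) = v^2; d F_1 = (0) du + (2*v) dv
  For the y component: f_2(F) = 1 - 4*v^2; d F_2 = (3*v) du + (3*u - 3) dv
  For the z component: f_3(F) = -3*v^2 - 3; d F_3 = (0) du + (-2*v) dv
Combining and collecting du, dv coefficients:
  coeff of du: -12*v^3 + 3*v
  coeff of dv: -12*u*v^2 + 3*u + 8*v^3 + 12*v^2 + 6*v - 3
F^* omega = (-12*v^3 + 3*v) du + (-12*u*v^2 + 3*u + 8*v^3 + 12*v^2 + 6*v - 3) dv.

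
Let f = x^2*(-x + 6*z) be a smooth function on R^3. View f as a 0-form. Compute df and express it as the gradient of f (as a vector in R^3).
df = (3*x*(-x + 4*z)) dx + (0) dy + (6*x^2) dz; grad f = (3*x*(-x + 4*z), 0, 6*x^2)

For a 0-form f, d f = (∂f/∂x) dx + (∂f/∂y) dy + (∂f/∂z) dz. The components of the vector representation are exactly the entries of grad f in Cartesian coordinates:
  ∂f/∂x = 3*x*(-x + 4*z)
  ∂f/∂y = 0
  ∂f/∂z = 6*x^2.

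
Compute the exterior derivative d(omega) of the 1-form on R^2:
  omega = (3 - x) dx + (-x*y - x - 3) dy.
d(omega) = (-y - 1) dx ∧ dy

For a 1-form omega = sum_i f_i dx_i, the exterior derivative is
  d(omega) = sum_{i < j} (∂f_j/∂x_i - ∂f_i/∂x_j) dx_i ∧ dx_j.
  coefficient of dx ∧ dy: ∂f_2/∂x - ∂f_1/∂y = ∂(-x*y - x - 3)/∂x - ∂(3 - x)/∂y = -y - 1
Assembling: d(omega) = (-y - 1) dx ∧ dy.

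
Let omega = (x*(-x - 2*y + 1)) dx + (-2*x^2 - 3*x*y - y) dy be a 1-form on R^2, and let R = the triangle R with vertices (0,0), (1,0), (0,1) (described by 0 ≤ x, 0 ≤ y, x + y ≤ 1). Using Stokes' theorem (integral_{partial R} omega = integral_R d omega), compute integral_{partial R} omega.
integral_(partial R) omega = -5/6

Stokes: integral_partial_R omega = integral_R d omega with d omega = (∂Q/∂x - ∂P/∂y) dx ∧ dy.
  ∂Q/∂x = -4*x - 3*y
  ∂P/∂y = -2*x
  integrand = ∂Q/∂x - ∂P/∂y = -2*x - 3*y.
Integrating over R: integral_0^1 integral_0^{1-x} (-2*x - 3*y) dy dx = -5/6.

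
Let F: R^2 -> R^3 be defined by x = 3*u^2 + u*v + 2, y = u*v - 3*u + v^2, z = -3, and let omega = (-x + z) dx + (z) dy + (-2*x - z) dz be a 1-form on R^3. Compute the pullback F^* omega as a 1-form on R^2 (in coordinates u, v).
F^* omega = (-18*u^3 - 9*u^2*v - u*v^2 - 30*u - 8*v + 9) du + (-3*u^3 - u^2*v - 8*u - 6*v) dv

Using F^*(f dg) = (f ∘ F) d(g ∘ F), substitute each coordinate x_i by F_i(u, v) in f_i, and replace dx_i by d F_i = (∂F_i/∂u) du + (∂F_i/∂v) dv.
  For the x component: f_1(F) = -3*u^2 - u*v - 5; d F_1 = (6*u + v) du + (u) dv
  For the y component: f_2(F) = -3; d F_2 = (v - 3) du + (u + 2*v) dv
  For the z component: f_3(F) = -6*u^2 - 2*u*v - 1; d F_3 = (0) du + (0) dv
Combining and collecting du, dv coefficients:
  coeff of du: -18*u^3 - 9*u^2*v - u*v^2 - 30*u - 8*v + 9
  coeff of dv: -3*u^3 - u^2*v - 8*u - 6*v
F^* omega = (-18*u^3 - 9*u^2*v - u*v^2 - 30*u - 8*v + 9) du + (-3*u^3 - u^2*v - 8*u - 6*v) dv.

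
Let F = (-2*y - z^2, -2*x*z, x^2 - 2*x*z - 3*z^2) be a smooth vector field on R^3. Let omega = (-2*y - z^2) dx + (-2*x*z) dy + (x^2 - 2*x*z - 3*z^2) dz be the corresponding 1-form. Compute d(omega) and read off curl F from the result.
d(omega) = (2*x) dy ∧ dz + (-2*x) dz ∧ dx + (2 - 2*z) dx ∧ dy; curl F = (2*x, -2*x, 2 - 2*z)

d omega = sum_{i<j} (∂f_j/∂x_i - ∂f_i/∂x_j) dx_i ∧ dx_j. Under the identification (dy ∧ dz, dz ∧ dx, dx ∧ dy) ↔ (e_x, e_y, e_z), the coefficients are exactly the components of curl F. Compute:
  ∂R/∂y - ∂Q/∂z = (0) - (-2*x) = 2*x
  ∂P/∂z - ∂R/∂x = (-2*z) - (2*x - 2*z) = -2*x
  ∂Q/∂x - ∂P/∂y = (-2*z) - (-2) = 2 - 2*z.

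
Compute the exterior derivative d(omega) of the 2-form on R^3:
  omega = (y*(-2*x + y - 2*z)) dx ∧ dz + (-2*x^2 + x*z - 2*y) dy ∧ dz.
d(omega) = (-2*x - 2*y + 3*z) dx ∧ dy ∧ dz

For a 2-form omega = sum_{i<j} g_{ij} dx_i ∧ dx_j, the exterior derivative is
  d(omega) = sum_{i<j} d(g_{ij}) ∧ dx_i ∧ dx_j = sum_{i<j, k} (∂g_{ij}/∂x_k) dx_k ∧ dx_i ∧ dx_j.
Expand each term, using dx_k ∧ dx_i ∧ dx_j = sgn(permutation) dx_{(a)} ∧ dx_{(b)} ∧ dx_{(c)} with (a < b < c) sorted:
  d(y*(-2*x + y - 2*z)) includes (∂/∂y)(y*(-2*x + y - 2*z)) dy = (-2*x + 2*y - 2*z) dy, which multiplied by dx ∧ dz gives (2*x - 2*y + 2*z) dx ∧ dy ∧ dz
  d(-2*x^2 + x*z - 2*y) includes (∂/∂x)(-2*x^2 + x*z - 2*y) dx = (-4*x + z) dx, which multiplied by dy ∧ dz gives (-4*x + z) dx ∧ dy ∧ dz
Collecting like 3-forms: d(omega) = (-2*x - 2*y + 3*z) dx ∧ dy ∧ dz.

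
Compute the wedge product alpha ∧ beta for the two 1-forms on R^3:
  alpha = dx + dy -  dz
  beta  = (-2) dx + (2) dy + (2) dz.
alpha ∧ beta = (4) dx ∧ dy + (4) dy ∧ dz

Distribute the wedge, using dx_i ∧ dx_j = -dx_j ∧ dx_i and dx_i ∧ dx_i = 0. For each pair (i, j) with i < j, the coefficient of dx_i ∧ dx_j in alpha ∧ beta is (alpha_i * beta_j - alpha_j * beta_i). Collecting: alpha ∧ beta = (4) dx ∧ dy + (4) dy ∧ dz.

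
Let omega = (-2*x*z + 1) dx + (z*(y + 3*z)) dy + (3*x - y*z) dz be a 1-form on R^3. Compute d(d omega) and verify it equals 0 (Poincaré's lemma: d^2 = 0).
d(d omega) = 0

Step 1: d omega = sum_{i<j} (∂f_j/∂x_i - ∂f_i/∂x_j) dx_i ∧ dx_j:
  coeff of dx ∧ dy: 0
  coeff of dx ∧ dz: 2*x + 3
  coeff of dy ∧ dz: -y - 7*z
Step 2: Apply d again to each 2-form coefficient. The only possible 3-form in R^3 is dx ∧ dy ∧ dz, with coefficient
  ∂(coeff of dy∧dz)/∂x - ∂(coeff of dx∧dz)/∂y + ∂(coeff of dx∧dy)/∂z
  = ∂/∂x (-y - 7*z) - ∂/∂y (2*x + 3) + ∂/∂z (0).
Each of these terms simplifies to sums of mixed partials that cancel in pairs. The result is 0 (by equality of mixed partials for smooth functions — Schwarz / Clairaut).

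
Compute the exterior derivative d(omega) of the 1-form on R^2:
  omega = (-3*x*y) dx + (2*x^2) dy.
d(omega) = (7*x) dx ∧ dy

For a 1-form omega = sum_i f_i dx_i, the exterior derivative is
  d(omega) = sum_{i < j} (∂f_j/∂x_i - ∂f_i/∂x_j) dx_i ∧ dx_j.
  coefficient of dx ∧ dy: ∂f_2/∂x - ∂f_1/∂y = ∂(2*x^2)/∂x - ∂(-3*x*y)/∂y = 7*x
Assembling: d(omega) = (7*x) dx ∧ dy.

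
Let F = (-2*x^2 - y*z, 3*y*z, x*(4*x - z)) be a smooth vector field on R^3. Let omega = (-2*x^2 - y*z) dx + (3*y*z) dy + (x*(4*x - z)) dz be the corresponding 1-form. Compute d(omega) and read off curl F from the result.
d(omega) = (-3*y) dy ∧ dz + (-8*x - y + z) dz ∧ dx + (z) dx ∧ dy; curl F = (-3*y, -8*x - y + z, z)

d omega = sum_{i<j} (∂f_j/∂x_i - ∂f_i/∂x_j) dx_i ∧ dx_j. Under the identification (dy ∧ dz, dz ∧ dx, dx ∧ dy) ↔ (e_x, e_y, e_z), the coefficients are exactly the components of curl F. Compute:
  ∂R/∂y - ∂Q/∂z = (0) - (3*y) = -3*y
  ∂P/∂z - ∂R/∂x = (-y) - (8*x - z) = -8*x - y + z
  ∂Q/∂x - ∂P/∂y = (0) - (-z) = z.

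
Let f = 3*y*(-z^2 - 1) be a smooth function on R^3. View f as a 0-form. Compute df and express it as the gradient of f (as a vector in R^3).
df = (0) dx + (-3*z^2 - 3) dy + (-6*y*z) dz; grad f = (0, -3*z^2 - 3, -6*y*z)

For a 0-form f, d f = (∂f/∂x) dx + (∂f/∂y) dy + (∂f/∂z) dz. The components of the vector representation are exactly the entries of grad f in Cartesian coordinates:
  ∂f/∂x = 0
  ∂f/∂y = -3*z^2 - 3
  ∂f/∂z = -6*y*z.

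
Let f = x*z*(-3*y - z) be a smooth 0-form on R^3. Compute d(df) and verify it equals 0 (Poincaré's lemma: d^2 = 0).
d(df) = 0

Step 1: df = sum_i (∂f/∂x_i) dx_i = (z*(-3*y - z)) dx + (-3*x*z) dy + (x*(-3*y - 2*z)) dz.
Step 2: Apply d again. Using the 1-form formula, the coefficient of dx ∧ dy in d(df) is ∂^2 f/∂x ∂y - ∂^2 f/∂y ∂x = (-3*z) - (-3*z) = 0 (equality of mixed partials for smooth f).
Similarly for dx ∧ dz and dy ∧ dz — all coefficients vanish. So d(df) = 0.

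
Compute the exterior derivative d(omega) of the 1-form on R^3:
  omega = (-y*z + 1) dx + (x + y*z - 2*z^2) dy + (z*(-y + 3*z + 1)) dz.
d(omega) = (z + 1) dx ∧ dy + (y) dx ∧ dz + (-y + 3*z) dy ∧ dz

For a 1-form omega = sum_i f_i dx_i, the exterior derivative is
  d(omega) = sum_{i < j} (∂f_j/∂x_i - ∂f_i/∂x_j) dx_i ∧ dx_j.
  coefficient of dx ∧ dy: ∂f_2/∂x - ∂f_1/∂y = ∂(x + y*z - 2*z^2)/∂x - ∂(-y*z + 1)/∂y = z + 1
  coefficient of dx ∧ dz: ∂f_3/∂x - ∂f_1/∂z = ∂(z*(-y + 3*z + 1))/∂x - ∂(-y*z + 1)/∂z = y
  coefficient of dy ∧ dz: ∂f_3/∂y - ∂f_2/∂z = ∂(z*(-y + 3*z + 1))/∂y - ∂(x + y*z - 2*z^2)/∂z = -y + 3*z
Assembling: d(omega) = (z + 1) dx ∧ dy + (y) dx ∧ dz + (-y + 3*z) dy ∧ dz.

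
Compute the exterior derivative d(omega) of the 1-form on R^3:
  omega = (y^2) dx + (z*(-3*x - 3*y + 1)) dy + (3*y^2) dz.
d(omega) = (-2*y - 3*z) dx ∧ dy + (3*x + 9*y - 1) dy ∧ dz

For a 1-form omega = sum_i f_i dx_i, the exterior derivative is
  d(omega) = sum_{i < j} (∂f_j/∂x_i - ∂f_i/∂x_j) dx_i ∧ dx_j.
  coefficient of dx ∧ dy: ∂f_2/∂x - ∂f_1/∂y = ∂(z*(-3*x - 3*y + 1))/∂x - ∂(y^2)/∂y = -2*y - 3*z
  coefficient of dy ∧ dz: ∂f_3/∂y - ∂f_2/∂z = ∂(3*y^2)/∂y - ∂(z*(-3*x - 3*y + 1))/∂z = 3*x + 9*y - 1
Assembling: d(omega) = (-2*y - 3*z) dx ∧ dy + (3*x + 9*y - 1) dy ∧ dz.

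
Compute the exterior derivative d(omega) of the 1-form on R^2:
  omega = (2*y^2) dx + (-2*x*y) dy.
d(omega) = (-6*y) dx ∧ dy

For a 1-form omega = sum_i f_i dx_i, the exterior derivative is
  d(omega) = sum_{i < j} (∂f_j/∂x_i - ∂f_i/∂x_j) dx_i ∧ dx_j.
  coefficient of dx ∧ dy: ∂f_2/∂x - ∂f_1/∂y = ∂(-2*x*y)/∂x - ∂(2*y^2)/∂y = -6*y
Assembling: d(omega) = (-6*y) dx ∧ dy.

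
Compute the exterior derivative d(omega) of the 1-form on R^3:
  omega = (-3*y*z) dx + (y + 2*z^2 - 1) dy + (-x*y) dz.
d(omega) = (3*z) dx ∧ dy + (2*y) dx ∧ dz + (-x - 4*z) dy ∧ dz

For a 1-form omega = sum_i f_i dx_i, the exterior derivative is
  d(omega) = sum_{i < j} (∂f_j/∂x_i - ∂f_i/∂x_j) dx_i ∧ dx_j.
  coefficient of dx ∧ dy: ∂f_2/∂x - ∂f_1/∂y = ∂(y + 2*z^2 - 1)/∂x - ∂(-3*y*z)/∂y = 3*z
  coefficient of dx ∧ dz: ∂f_3/∂x - ∂f_1/∂z = ∂(-x*y)/∂x - ∂(-3*y*z)/∂z = 2*y
  coefficient of dy ∧ dz: ∂f_3/∂y - ∂f_2/∂z = ∂(-x*y)/∂y - ∂(y + 2*z^2 - 1)/∂z = -x - 4*z
Assembling: d(omega) = (3*z) dx ∧ dy + (2*y) dx ∧ dz + (-x - 4*z) dy ∧ dz.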